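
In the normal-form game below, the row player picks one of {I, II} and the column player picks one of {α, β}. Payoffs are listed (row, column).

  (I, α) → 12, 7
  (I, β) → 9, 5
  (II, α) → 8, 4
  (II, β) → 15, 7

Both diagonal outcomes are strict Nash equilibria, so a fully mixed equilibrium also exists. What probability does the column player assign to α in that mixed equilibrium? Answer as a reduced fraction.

3/5

The column player's mix q on α must make the row player indifferent between I and II.
The row player's payoff from I: 12q + 9(1−q). From II: 8q + 15(1−q).
Set equal: 4q = 6(1−q) → q = 6/10 = 3/5.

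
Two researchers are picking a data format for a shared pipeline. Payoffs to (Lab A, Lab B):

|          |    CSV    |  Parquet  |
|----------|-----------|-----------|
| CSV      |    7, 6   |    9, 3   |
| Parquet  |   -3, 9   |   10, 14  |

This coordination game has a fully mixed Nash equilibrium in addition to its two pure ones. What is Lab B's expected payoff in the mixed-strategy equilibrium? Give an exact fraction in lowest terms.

57/8

Lab A mixes with probability p on CSV, chosen so Lab B is indifferent: 6p + 9(1−p) = 3p + 14(1−p) gives p = 5/8.
Lab B's expected payoff is 6·5/8 + 9·3/8 = 57/8.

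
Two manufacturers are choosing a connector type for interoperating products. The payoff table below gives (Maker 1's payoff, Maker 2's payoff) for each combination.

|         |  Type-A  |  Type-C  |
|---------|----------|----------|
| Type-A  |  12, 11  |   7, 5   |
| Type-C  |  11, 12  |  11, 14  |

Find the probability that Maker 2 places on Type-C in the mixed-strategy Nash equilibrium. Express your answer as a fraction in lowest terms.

Maker 2's mix q on Type-A must make Maker 1 indifferent between Type-A and Type-C.
Maker 1's payoff from Type-A: 12q + 7(1−q). From Type-C: 11q + 11(1−q).
Set equal: 1q = 4(1−q) → q = 4/5.
Probability on Type-C is 1 − 4/5 = 1/5.

1/5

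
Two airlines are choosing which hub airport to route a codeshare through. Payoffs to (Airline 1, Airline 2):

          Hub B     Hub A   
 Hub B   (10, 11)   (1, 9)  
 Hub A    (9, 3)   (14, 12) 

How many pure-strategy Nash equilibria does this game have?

2

Both Hub B: Airline 1 gets 10 (best alternative 9); Airline 2 gets 11 (best alternative 9). Neither deviates — NE.
Both Hub A: Airline 1 gets 14 (best alternative 1); Airline 2 gets 12 (best alternative 3). Neither deviates — NE.
(Hub A, Hub B) is not a NE: Airline 1 would switch to Hub B (10 > 9).
No other cell survives both best-response checks, so there are 2 pure NE.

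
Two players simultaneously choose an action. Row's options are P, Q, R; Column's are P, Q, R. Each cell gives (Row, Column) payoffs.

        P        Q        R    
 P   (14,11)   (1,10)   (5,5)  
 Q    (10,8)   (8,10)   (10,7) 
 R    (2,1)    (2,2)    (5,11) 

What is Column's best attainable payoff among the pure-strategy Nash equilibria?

Both P is a pure NE (Row: 14 ≥ 10; Column: 11 ≥ 10). Column gets 11.
Both Q is a pure NE (Row: 8 ≥ 2; Column: 10 ≥ 8). Column gets 10.
Every other cell has a profitable deviation for at least one player. Highest of {11, 10} is 11.

11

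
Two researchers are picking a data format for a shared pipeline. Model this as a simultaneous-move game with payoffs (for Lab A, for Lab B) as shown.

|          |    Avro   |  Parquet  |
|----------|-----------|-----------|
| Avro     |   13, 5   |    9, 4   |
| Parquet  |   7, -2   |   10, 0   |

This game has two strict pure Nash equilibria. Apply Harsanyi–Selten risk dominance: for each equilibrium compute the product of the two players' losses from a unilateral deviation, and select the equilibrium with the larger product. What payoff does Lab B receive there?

At both Avro: Lab A loses 13 − 7 = 6 by deviating; Lab B loses 5 − 4 = 1. Product = 6·1 = 6.
At both Parquet: Lab A loses 10 − 9 = 1 by deviating; Lab B loses 0 − (-2) = 2. Product = 1·2 = 2.
6 > 2, so both Avro is risk-dominant. Lab B's payoff there is 5.

5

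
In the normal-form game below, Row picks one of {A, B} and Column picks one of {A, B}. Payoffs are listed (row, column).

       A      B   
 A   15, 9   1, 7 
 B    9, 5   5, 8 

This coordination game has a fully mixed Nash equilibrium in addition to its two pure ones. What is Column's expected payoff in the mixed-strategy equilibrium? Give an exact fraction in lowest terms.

Row mixes with probability p on A, chosen so Column is indifferent: 9p + 5(1−p) = 7p + 8(1−p) gives p = 3/5.
Column's expected payoff is 9·3/5 + 5·2/5 = 37/5.

37/5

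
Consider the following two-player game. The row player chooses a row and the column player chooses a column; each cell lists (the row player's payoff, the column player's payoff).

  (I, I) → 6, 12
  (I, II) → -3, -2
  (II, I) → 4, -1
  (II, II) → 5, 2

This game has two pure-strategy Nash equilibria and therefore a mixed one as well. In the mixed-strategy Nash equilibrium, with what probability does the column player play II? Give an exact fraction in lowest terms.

1/5

The column player's mix q on I must make the row player indifferent between I and II.
The row player's payoff from I: 6q + (-3)(1−q). From II: 4q + 5(1−q).
Set equal: 2q = 8(1−q) → q = 8/10 = 4/5.
Probability on II is 1 − 4/5 = 1/5.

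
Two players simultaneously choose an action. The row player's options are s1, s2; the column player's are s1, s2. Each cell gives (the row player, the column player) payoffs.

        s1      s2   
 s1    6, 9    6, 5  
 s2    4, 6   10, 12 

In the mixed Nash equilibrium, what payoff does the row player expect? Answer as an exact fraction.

The column player mixes with probability q on s1, chosen so the row player is indifferent: 6q + 6(1−q) = 4q + 10(1−q) gives q = 2/3.
The row player's expected payoff (from either row, since indifferent) is 6·2/3 + 6·1/3 = 6.

6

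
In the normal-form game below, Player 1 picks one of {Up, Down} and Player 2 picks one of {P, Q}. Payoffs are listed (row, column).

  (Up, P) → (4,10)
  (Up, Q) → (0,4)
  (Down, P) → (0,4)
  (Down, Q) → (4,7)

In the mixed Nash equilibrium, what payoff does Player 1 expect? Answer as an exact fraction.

Player 2 mixes with probability q on P, chosen so Player 1 is indifferent: 4q + 0(1−q) = 0q + 4(1−q) gives q = 1/2.
Player 1's expected payoff (from either row, since indifferent) is 4·1/2 + 0·1/2 = 2.

2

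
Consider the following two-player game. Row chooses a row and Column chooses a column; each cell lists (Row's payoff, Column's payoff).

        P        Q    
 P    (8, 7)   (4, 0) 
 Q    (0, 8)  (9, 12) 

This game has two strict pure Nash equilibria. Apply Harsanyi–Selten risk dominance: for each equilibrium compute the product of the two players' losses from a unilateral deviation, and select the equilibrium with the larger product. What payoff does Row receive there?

At both P: Row loses 8 − 0 = 8 by deviating; Column loses 7 − 0 = 7. Product = 8·7 = 56.
At both Q: Row loses 9 − 4 = 5 by deviating; Column loses 12 − 8 = 4. Product = 5·4 = 20.
56 > 20, so both P is risk-dominant. Row's payoff there is 8.

8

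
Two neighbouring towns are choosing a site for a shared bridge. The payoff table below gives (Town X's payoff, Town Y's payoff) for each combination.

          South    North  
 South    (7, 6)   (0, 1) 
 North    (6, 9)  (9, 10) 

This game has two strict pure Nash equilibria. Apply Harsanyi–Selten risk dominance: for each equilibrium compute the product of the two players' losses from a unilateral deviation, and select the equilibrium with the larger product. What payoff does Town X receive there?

At both South: Town X loses 7 − 6 = 1 by deviating; Town Y loses 6 − 1 = 5. Product = 1·5 = 5.
At both North: Town X loses 9 − 0 = 9 by deviating; Town Y loses 10 − 9 = 1. Product = 9·1 = 9.
9 > 5, so both North is risk-dominant. Town X's payoff there is 9.

9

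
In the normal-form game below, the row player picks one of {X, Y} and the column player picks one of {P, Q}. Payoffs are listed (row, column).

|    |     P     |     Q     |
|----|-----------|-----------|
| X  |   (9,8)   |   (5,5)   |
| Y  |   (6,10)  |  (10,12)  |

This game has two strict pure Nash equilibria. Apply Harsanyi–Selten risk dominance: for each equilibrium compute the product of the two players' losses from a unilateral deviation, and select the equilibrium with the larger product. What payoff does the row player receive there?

10

At (X, P): the row player loses 9 − 6 = 3 by deviating; the column player loses 8 − 5 = 3. Product = 3·3 = 9.
At (Y, Q): the row player loses 10 − 5 = 5 by deviating; the column player loses 12 − 10 = 2. Product = 5·2 = 10.
10 > 9, so (Y, Q) is risk-dominant. The row player's payoff there is 10.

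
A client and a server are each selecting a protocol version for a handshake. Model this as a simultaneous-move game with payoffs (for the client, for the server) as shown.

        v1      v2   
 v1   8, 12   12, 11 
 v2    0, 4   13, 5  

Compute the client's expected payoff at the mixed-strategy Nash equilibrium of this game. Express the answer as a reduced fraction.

The server mixes with probability q on v1, chosen so the client is indifferent: 8q + 12(1−q) = 0q + 13(1−q) gives q = 1/9.
The client's expected payoff (from either row, since indifferent) is 8·1/9 + 12·8/9 = 104/9.

104/9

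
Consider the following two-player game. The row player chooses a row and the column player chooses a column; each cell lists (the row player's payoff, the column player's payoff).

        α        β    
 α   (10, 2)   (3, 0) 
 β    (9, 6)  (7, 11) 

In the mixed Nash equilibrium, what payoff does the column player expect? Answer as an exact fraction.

The row player mixes with probability p on α, chosen so the column player is indifferent: 2p + 6(1−p) = 0p + 11(1−p) gives p = 5/7.
The column player's expected payoff is 2·5/7 + 6·2/7 = 22/7.

22/7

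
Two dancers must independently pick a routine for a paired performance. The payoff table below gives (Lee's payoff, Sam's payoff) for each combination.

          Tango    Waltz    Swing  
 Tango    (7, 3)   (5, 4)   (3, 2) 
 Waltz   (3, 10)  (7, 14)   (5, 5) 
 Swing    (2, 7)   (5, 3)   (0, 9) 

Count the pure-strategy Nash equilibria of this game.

Both Waltz: Lee gets 7 (best alternative 5); Sam gets 14 (best alternative 10). Neither deviates — NE.
Both Tango is not a NE: Sam would switch to Waltz (4 > 3).
No other cell survives both best-response checks, so there is 1 pure NE.

1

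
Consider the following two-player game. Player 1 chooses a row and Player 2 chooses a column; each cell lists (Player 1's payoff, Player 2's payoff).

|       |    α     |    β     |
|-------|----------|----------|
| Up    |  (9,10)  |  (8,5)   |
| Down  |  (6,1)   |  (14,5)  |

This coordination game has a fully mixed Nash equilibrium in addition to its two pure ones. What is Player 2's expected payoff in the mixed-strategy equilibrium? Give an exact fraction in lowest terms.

Player 1 mixes with probability p on Up, chosen so Player 2 is indifferent: 10p + 1(1−p) = 5p + 5(1−p) gives p = 4/9.
Player 2's expected payoff is 10·4/9 + 1·5/9 = 5.

5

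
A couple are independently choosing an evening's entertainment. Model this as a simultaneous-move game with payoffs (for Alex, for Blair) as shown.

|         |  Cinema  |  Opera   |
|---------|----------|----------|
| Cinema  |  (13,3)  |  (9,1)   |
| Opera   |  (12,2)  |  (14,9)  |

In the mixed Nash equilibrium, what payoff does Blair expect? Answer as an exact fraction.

25/9

Alex mixes with probability p on Cinema, chosen so Blair is indifferent: 3p + 2(1−p) = 1p + 9(1−p) gives p = 7/9.
Blair's expected payoff is 3·7/9 + 2·2/9 = 25/9.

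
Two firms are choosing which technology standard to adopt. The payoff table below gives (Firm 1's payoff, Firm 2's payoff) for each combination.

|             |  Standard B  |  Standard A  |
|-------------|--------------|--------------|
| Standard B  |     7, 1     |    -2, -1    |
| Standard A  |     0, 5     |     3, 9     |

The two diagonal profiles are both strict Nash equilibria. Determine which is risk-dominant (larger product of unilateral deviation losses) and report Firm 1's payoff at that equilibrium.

3

At both Standard B: Firm 1 loses 7 − 0 = 7 by deviating; Firm 2 loses 1 − (-1) = 2. Product = 7·2 = 14.
At both Standard A: Firm 1 loses 3 − (-2) = 5 by deviating; Firm 2 loses 9 − 5 = 4. Product = 5·4 = 20.
20 > 14, so both Standard A is risk-dominant. Firm 1's payoff there is 3.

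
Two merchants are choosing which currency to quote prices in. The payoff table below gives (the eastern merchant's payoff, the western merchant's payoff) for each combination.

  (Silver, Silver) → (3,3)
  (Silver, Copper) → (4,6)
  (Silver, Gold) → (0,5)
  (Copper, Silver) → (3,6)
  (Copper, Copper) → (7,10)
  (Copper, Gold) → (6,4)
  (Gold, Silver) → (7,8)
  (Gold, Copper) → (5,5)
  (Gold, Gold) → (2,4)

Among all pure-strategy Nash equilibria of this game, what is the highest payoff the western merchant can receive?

Both Copper is a pure NE (the eastern merchant: 7 ≥ 5; the western merchant: 10 ≥ 6). The western merchant gets 10.
(Gold, Silver) is a pure NE (the eastern merchant: 7 ≥ 3; the western merchant: 8 ≥ 5). The western merchant gets 8.
Every other cell has a profitable deviation for at least one player. Highest of {10, 8} is 10.

10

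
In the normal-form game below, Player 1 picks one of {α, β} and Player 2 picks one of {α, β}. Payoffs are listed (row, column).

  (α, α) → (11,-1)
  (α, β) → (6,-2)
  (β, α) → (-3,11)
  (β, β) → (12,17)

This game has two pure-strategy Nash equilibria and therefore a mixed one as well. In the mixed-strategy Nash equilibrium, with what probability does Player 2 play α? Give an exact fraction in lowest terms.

3/10

Player 2's mix q on α must make Player 1 indifferent between α and β.
Player 1's payoff from α: 11q + 6(1−q). From β: (-3)q + 12(1−q).
Set equal: 14q = 6(1−q) → q = 6/20 = 3/10.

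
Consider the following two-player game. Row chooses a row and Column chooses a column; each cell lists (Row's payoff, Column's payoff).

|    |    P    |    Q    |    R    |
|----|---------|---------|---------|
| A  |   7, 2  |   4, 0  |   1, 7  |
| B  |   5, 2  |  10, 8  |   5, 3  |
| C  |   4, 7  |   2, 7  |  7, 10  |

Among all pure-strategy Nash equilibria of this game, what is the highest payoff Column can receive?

(B, Q) is a pure NE (Row: 10 ≥ 4; Column: 8 ≥ 3). Column gets 8.
(C, R) is a pure NE (Row: 7 ≥ 5; Column: 10 ≥ 7). Column gets 10.
Every other cell has a profitable deviation for at least one player. Highest of {8, 10} is 10.

10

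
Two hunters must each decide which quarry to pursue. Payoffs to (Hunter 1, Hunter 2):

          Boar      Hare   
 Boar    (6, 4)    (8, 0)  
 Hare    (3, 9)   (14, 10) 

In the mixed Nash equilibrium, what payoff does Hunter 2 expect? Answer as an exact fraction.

8

Hunter 1 mixes with probability p on Boar, chosen so Hunter 2 is indifferent: 4p + 9(1−p) = 0p + 10(1−p) gives p = 1/5.
Hunter 2's expected payoff is 4·1/5 + 9·4/5 = 8.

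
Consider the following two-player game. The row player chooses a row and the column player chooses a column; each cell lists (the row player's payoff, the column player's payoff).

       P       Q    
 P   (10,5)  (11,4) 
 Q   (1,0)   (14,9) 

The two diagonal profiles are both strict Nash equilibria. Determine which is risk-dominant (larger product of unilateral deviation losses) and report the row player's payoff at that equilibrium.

At both P: the row player loses 10 − 1 = 9 by deviating; the column player loses 5 − 4 = 1. Product = 9·1 = 9.
At both Q: the row player loses 14 − 11 = 3 by deviating; the column player loses 9 − 0 = 9. Product = 3·9 = 27.
27 > 9, so both Q is risk-dominant. The row player's payoff there is 14.

14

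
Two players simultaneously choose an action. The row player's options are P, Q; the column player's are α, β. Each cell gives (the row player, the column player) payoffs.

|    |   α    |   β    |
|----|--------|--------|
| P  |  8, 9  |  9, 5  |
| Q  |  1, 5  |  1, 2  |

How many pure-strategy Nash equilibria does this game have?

1

(P, α): the row player gets 8 (best alternative 1); the column player gets 9 (best alternative 5). Neither deviates — NE.
(Q, β) is not a NE: the row player would switch to P (9 > 1).
No other cell survives both best-response checks, so there is 1 pure NE.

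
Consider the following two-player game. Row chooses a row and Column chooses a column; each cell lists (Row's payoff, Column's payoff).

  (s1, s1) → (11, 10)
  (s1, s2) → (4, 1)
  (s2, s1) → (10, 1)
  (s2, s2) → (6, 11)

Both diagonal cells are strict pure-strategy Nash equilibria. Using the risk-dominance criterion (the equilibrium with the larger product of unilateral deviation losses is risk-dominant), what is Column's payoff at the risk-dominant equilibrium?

At both s1: Row loses 11 − 10 = 1 by deviating; Column loses 10 − 1 = 9. Product = 1·9 = 9.
At both s2: Row loses 6 − 4 = 2 by deviating; Column loses 11 − 1 = 10. Product = 2·10 = 20.
20 > 9, so both s2 is risk-dominant. Column's payoff there is 11.

11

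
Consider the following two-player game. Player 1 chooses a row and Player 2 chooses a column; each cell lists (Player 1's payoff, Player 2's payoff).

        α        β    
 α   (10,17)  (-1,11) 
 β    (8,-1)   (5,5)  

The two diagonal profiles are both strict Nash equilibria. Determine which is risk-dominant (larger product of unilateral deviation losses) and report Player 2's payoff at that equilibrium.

At both α: Player 1 loses 10 − 8 = 2 by deviating; Player 2 loses 17 − 11 = 6. Product = 2·6 = 12.
At both β: Player 1 loses 5 − (-1) = 6 by deviating; Player 2 loses 5 − (-1) = 6. Product = 6·6 = 36.
36 > 12, so both β is risk-dominant. Player 2's payoff there is 5.

5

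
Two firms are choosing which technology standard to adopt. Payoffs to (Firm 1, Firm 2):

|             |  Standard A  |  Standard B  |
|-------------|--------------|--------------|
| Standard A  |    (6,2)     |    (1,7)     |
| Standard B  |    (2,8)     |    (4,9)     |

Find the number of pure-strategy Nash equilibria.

1

Both Standard B: Firm 1 gets 4 (best alternative 1); Firm 2 gets 9 (best alternative 8). Neither deviates — NE.
Both Standard A is not a NE: Firm 2 would switch to Standard B (7 > 2).
No other cell survives both best-response checks, so there is 1 pure NE.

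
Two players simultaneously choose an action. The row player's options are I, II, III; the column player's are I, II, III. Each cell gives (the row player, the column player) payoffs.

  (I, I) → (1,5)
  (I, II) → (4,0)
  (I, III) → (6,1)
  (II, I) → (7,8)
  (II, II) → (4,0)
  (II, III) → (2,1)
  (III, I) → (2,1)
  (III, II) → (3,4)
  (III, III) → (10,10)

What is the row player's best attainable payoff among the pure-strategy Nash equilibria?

(II, I) is a pure NE (the row player: 7 ≥ 2; the column player: 8 ≥ 1). The row player gets 7.
Both III is a pure NE (the row player: 10 ≥ 6; the column player: 10 ≥ 4). The row player gets 10.
Every other cell has a profitable deviation for at least one player. Highest of {7, 10} is 10.

10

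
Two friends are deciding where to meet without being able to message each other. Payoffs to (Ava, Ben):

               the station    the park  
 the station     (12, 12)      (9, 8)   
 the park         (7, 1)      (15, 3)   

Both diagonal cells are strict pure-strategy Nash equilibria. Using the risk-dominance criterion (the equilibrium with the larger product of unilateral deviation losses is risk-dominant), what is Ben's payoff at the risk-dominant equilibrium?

At both the station: Ava loses 12 − 7 = 5 by deviating; Ben loses 12 − 8 = 4. Product = 5·4 = 20.
At both the park: Ava loses 15 − 9 = 6 by deviating; Ben loses 3 − 1 = 2. Product = 6·2 = 12.
20 > 12, so both the station is risk-dominant. Ben's payoff there is 12.

12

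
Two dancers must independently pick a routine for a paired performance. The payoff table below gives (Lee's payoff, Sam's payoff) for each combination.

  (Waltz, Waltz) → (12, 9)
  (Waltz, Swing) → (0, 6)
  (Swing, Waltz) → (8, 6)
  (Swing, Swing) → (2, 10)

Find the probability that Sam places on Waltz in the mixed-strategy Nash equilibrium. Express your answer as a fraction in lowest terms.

Sam's mix q on Waltz must make Lee indifferent between Waltz and Swing.
Lee's payoff from Waltz: 12q + 0(1−q). From Swing: 8q + 2(1−q).
Set equal: 4q = 2(1−q) → q = 2/6 = 1/3.

1/3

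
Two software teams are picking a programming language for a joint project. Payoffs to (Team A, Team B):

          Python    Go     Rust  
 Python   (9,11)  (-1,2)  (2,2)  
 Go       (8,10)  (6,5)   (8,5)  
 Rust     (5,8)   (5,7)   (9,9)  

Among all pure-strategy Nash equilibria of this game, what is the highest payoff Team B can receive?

Both Python is a pure NE (Team A: 9 ≥ 8; Team B: 11 ≥ 2). Team B gets 11.
Both Rust is a pure NE (Team A: 9 ≥ 8; Team B: 9 ≥ 8). Team B gets 9.
Every other cell has a profitable deviation for at least one player. Highest of {11, 9} is 11.

11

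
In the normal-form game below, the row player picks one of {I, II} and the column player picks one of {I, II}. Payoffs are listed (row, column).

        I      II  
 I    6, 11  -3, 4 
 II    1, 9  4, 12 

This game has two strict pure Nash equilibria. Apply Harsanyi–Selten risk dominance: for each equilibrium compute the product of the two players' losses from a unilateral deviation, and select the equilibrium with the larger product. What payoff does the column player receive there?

11

At both I: the row player loses 6 − 1 = 5 by deviating; the column player loses 11 − 4 = 7. Product = 5·7 = 35.
At both II: the row player loses 4 − (-3) = 7 by deviating; the column player loses 12 − 9 = 3. Product = 7·3 = 21.
35 > 21, so both I is risk-dominant. The column player's payoff there is 11.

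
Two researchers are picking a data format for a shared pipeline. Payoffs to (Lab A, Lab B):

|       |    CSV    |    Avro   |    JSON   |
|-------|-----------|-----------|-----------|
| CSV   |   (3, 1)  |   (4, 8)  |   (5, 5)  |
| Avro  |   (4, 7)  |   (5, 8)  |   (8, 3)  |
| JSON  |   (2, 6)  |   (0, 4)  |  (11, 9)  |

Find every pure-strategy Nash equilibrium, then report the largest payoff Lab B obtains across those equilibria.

Both Avro is a pure NE (Lab A: 5 ≥ 4; Lab B: 8 ≥ 7). Lab B gets 8.
Both JSON is a pure NE (Lab A: 11 ≥ 8; Lab B: 9 ≥ 6). Lab B gets 9.
Every other cell has a profitable deviation for at least one player. Highest of {8, 9} is 9.

9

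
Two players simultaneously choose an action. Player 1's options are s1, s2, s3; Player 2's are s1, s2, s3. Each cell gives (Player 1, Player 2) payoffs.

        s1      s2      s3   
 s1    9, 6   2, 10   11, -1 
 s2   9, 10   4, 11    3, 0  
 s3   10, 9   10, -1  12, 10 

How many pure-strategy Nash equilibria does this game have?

1

Both s3: Player 1 gets 12 (best alternative 11); Player 2 gets 10 (best alternative 9). Neither deviates — NE.
Both s1 is not a NE: Player 1 would switch to s3 (10 > 9).
No other cell survives both best-response checks, so there is 1 pure NE.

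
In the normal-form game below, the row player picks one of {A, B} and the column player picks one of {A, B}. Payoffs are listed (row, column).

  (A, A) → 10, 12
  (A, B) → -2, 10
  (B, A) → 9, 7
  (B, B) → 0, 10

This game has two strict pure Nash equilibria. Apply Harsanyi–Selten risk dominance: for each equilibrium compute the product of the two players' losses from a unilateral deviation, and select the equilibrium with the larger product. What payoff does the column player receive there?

At both A: the row player loses 10 − 9 = 1 by deviating; the column player loses 12 − 10 = 2. Product = 1·2 = 2.
At both B: the row player loses 0 − (-2) = 2 by deviating; the column player loses 10 − 7 = 3. Product = 2·3 = 6.
6 > 2, so both B is risk-dominant. The column player's payoff there is 10.

10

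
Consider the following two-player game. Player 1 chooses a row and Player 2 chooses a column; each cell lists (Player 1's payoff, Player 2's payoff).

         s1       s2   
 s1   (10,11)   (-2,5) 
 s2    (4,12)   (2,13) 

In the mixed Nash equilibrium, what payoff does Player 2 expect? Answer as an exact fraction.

Player 1 mixes with probability p on s1, chosen so Player 2 is indifferent: 11p + 12(1−p) = 5p + 13(1−p) gives p = 1/7.
Player 2's expected payoff is 11·1/7 + 12·6/7 = 83/7.

83/7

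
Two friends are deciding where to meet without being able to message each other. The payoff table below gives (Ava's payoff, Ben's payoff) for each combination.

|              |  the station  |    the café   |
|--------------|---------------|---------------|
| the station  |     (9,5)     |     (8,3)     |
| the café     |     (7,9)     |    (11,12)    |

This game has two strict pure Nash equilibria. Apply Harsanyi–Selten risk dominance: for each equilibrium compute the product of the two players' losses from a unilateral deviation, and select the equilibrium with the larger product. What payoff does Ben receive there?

At both the station: Ava loses 9 − 7 = 2 by deviating; Ben loses 5 − 3 = 2. Product = 2·2 = 4.
At both the café: Ava loses 11 − 8 = 3 by deviating; Ben loses 12 − 9 = 3. Product = 3·3 = 9.
9 > 4, so both the café is risk-dominant. Ben's payoff there is 12.

12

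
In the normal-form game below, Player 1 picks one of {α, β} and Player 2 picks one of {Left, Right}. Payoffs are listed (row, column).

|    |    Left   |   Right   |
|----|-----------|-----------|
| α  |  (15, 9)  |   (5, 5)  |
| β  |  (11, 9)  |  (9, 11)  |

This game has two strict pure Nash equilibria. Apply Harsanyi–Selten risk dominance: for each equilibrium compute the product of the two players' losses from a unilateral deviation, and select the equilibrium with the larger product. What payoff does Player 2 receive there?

9

At (α, Left): Player 1 loses 15 − 11 = 4 by deviating; Player 2 loses 9 − 5 = 4. Product = 4·4 = 16.
At (β, Right): Player 1 loses 9 − 5 = 4 by deviating; Player 2 loses 11 − 9 = 2. Product = 4·2 = 8.
16 > 8, so (α, Left) is risk-dominant. Player 2's payoff there is 9.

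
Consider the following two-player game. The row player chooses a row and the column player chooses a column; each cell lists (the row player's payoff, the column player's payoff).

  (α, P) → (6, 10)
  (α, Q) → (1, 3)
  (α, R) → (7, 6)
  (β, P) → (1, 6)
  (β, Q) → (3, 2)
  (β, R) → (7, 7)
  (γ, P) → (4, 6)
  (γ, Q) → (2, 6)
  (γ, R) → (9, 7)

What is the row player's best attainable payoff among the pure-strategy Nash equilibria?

(α, P) is a pure NE (the row player: 6 ≥ 4; the column player: 10 ≥ 6). The row player gets 6.
(γ, R) is a pure NE (the row player: 9 ≥ 7; the column player: 7 ≥ 6). The row player gets 9.
Every other cell has a profitable deviation for at least one player. Highest of {6, 9} is 9.

9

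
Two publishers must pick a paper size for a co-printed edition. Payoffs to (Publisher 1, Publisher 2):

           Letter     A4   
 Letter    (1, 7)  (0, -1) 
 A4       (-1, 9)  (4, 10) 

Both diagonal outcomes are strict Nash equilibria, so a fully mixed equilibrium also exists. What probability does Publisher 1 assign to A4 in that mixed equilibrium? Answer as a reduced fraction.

8/9

Publisher 1's mix p on Letter must make Publisher 2 indifferent between Letter and A4.
Publisher 2's payoff from Letter: 7p + 9(1−p). From A4: (-1)p + 10(1−p).
Set equal: 8p = 1(1−p) → p = 1/9.
Probability on A4 is 1 − 1/9 = 8/9.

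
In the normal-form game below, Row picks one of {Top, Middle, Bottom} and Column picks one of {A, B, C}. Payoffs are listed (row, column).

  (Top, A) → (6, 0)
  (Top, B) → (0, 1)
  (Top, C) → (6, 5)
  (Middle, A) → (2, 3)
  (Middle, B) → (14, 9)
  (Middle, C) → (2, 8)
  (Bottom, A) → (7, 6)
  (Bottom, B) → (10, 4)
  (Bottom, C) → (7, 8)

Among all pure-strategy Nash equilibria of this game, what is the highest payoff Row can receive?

(Middle, B) is a pure NE (Row: 14 ≥ 10; Column: 9 ≥ 8). Row gets 14.
(Bottom, C) is a pure NE (Row: 7 ≥ 6; Column: 8 ≥ 6). Row gets 7.
Every other cell has a profitable deviation for at least one player. Highest of {14, 7} is 14.

14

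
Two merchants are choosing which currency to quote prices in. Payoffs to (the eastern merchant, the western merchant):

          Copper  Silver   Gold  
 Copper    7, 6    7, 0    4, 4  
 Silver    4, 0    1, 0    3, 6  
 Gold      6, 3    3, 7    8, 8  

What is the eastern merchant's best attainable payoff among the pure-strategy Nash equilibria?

8

Both Copper is a pure NE (the eastern merchant: 7 ≥ 6; the western merchant: 6 ≥ 4). The eastern merchant gets 7.
Both Gold is a pure NE (the eastern merchant: 8 ≥ 4; the western merchant: 8 ≥ 7). The eastern merchant gets 8.
Every other cell has a profitable deviation for at least one player. Highest of {7, 8} is 8.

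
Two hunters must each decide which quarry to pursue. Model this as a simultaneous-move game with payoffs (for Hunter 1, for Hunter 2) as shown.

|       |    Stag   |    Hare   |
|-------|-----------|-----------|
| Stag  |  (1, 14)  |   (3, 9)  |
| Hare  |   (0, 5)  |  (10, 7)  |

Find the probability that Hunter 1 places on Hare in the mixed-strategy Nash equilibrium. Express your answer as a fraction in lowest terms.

Hunter 1's mix p on Stag must make Hunter 2 indifferent between Stag and Hare.
Hunter 2's payoff from Stag: 14p + 5(1−p). From Hare: 9p + 7(1−p).
Set equal: 5p = 2(1−p) → p = 2/7.
Probability on Hare is 1 − 2/7 = 5/7.

5/7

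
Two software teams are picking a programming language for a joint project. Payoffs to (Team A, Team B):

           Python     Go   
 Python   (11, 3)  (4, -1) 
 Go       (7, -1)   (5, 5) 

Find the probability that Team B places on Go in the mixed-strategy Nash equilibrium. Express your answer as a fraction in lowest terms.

Team B's mix q on Python must make Team A indifferent between Python and Go.
Team A's payoff from Python: 11q + 4(1−q). From Go: 7q + 5(1−q).
Set equal: 4q = 1(1−q) → q = 1/5.
Probability on Go is 1 − 1/5 = 4/5.

4/5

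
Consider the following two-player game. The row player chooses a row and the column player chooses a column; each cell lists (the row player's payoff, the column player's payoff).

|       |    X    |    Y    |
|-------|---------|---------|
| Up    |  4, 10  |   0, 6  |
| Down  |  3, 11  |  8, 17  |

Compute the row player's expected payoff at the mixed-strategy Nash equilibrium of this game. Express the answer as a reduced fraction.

32/9

The column player mixes with probability q on X, chosen so the row player is indifferent: 4q + 0(1−q) = 3q + 8(1−q) gives q = 8/9.
The row player's expected payoff (from either row, since indifferent) is 4·8/9 + 0·1/9 = 32/9.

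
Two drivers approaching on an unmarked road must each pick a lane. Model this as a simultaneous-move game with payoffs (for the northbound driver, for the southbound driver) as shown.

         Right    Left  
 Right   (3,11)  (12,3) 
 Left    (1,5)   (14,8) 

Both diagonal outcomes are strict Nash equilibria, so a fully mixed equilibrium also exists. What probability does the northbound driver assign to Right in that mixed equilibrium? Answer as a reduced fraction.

3/11

The northbound driver's mix p on Right must make the southbound driver indifferent between Right and Left.
The southbound driver's payoff from Right: 11p + 5(1−p). From Left: 3p + 8(1−p).
Set equal: 8p = 3(1−p) → p = 3/11.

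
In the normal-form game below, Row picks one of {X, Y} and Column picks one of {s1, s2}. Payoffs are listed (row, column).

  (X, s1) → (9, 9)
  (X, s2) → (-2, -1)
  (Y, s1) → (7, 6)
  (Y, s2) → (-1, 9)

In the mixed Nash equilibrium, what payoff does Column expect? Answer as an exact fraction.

Row mixes with probability p on X, chosen so Column is indifferent: 9p + 6(1−p) = (-1)p + 9(1−p) gives p = 3/13.
Column's expected payoff is 9·3/13 + 6·10/13 = 87/13.

87/13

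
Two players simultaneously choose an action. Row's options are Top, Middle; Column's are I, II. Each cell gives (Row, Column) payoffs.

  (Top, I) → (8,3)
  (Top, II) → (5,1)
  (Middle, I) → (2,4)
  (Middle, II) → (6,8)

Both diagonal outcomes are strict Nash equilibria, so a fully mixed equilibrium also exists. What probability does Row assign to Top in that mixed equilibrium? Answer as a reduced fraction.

Row's mix p on Top must make Column indifferent between I and II.
Column's payoff from I: 3p + 4(1−p). From II: 1p + 8(1−p).
Set equal: 2p = 4(1−p) → p = 4/6 = 2/3.

2/3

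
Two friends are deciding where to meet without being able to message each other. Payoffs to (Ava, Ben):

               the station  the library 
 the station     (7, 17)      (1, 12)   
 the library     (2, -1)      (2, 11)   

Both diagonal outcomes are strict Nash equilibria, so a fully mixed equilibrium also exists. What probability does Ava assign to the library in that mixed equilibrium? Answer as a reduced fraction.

Ava's mix p on the station must make Ben indifferent between the station and the library.
Ben's payoff from the station: 17p + (-1)(1−p). From the library: 12p + 11(1−p).
Set equal: 5p = 12(1−p) → p = 12/17.
Probability on the library is 1 − 12/17 = 5/17.

5/17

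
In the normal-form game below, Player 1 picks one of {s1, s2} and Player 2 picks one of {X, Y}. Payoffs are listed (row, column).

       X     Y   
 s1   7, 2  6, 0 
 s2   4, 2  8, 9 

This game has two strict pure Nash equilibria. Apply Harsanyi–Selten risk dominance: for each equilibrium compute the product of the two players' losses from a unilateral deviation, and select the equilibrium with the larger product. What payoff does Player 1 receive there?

8

At (s1, X): Player 1 loses 7 − 4 = 3 by deviating; Player 2 loses 2 − 0 = 2. Product = 3·2 = 6.
At (s2, Y): Player 1 loses 8 − 6 = 2 by deviating; Player 2 loses 9 − 2 = 7. Product = 2·7 = 14.
14 > 6, so (s2, Y) is risk-dominant. Player 1's payoff there is 8.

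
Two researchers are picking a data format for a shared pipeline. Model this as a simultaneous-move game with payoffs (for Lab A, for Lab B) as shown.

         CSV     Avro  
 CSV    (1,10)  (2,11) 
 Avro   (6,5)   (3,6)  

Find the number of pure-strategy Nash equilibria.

1

Both Avro: Lab A gets 3 (best alternative 2); Lab B gets 6 (best alternative 5). Neither deviates — NE.
Both CSV is not a NE: Lab A would switch to Avro (6 > 1).
No other cell survives both best-response checks, so there is 1 pure NE.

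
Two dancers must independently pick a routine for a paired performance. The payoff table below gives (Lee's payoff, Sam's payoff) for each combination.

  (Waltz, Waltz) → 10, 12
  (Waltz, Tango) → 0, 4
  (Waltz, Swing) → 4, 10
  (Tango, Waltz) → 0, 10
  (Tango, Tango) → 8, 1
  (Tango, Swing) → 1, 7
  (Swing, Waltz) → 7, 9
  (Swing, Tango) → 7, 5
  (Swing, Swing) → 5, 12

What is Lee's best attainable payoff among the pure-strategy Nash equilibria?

10

Both Waltz is a pure NE (Lee: 10 ≥ 7; Sam: 12 ≥ 10). Lee gets 10.
Both Swing is a pure NE (Lee: 5 ≥ 4; Sam: 12 ≥ 9). Lee gets 5.
Every other cell has a profitable deviation for at least one player. Highest of {10, 5} is 10.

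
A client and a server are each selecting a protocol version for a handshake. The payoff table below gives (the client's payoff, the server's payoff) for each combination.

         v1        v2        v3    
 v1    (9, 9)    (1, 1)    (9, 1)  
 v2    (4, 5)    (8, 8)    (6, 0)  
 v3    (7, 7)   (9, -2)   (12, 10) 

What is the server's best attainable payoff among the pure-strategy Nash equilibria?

10

Both v1 is a pure NE (the client: 9 ≥ 7; the server: 9 ≥ 1). The server gets 9.
Both v3 is a pure NE (the client: 12 ≥ 9; the server: 10 ≥ 7). The server gets 10.
Every other cell has a profitable deviation for at least one player. Highest of {9, 10} is 10.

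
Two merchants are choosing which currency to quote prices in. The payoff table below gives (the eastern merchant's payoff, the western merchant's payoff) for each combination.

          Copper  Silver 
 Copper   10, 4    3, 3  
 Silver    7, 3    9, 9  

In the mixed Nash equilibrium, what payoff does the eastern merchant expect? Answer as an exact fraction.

The western merchant mixes with probability q on Copper, chosen so the eastern merchant is indifferent: 10q + 3(1−q) = 7q + 9(1−q) gives q = 2/3.
The eastern merchant's expected payoff (from either row, since indifferent) is 10·2/3 + 3·1/3 = 23/3.

23/3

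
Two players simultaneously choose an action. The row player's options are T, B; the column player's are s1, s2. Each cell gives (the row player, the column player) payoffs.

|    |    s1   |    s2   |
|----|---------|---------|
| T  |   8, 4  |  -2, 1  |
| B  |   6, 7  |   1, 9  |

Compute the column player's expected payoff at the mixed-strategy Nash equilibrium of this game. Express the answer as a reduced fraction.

The row player mixes with probability p on T, chosen so the column player is indifferent: 4p + 7(1−p) = 1p + 9(1−p) gives p = 2/5.
The column player's expected payoff is 4·2/5 + 7·3/5 = 29/5.

29/5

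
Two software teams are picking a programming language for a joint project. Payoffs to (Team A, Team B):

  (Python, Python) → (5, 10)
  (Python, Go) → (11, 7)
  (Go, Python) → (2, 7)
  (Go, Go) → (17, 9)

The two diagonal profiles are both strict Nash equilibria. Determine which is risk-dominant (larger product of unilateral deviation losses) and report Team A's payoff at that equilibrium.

At both Python: Team A loses 5 − 2 = 3 by deviating; Team B loses 10 − 7 = 3. Product = 3·3 = 9.
At both Go: Team A loses 17 − 11 = 6 by deviating; Team B loses 9 − 7 = 2. Product = 6·2 = 12.
12 > 9, so both Go is risk-dominant. Team A's payoff there is 17.

17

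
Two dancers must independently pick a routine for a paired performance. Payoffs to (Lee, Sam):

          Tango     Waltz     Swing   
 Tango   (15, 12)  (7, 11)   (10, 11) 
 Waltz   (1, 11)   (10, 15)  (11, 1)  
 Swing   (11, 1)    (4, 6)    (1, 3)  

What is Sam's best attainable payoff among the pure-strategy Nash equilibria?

15

Both Tango is a pure NE (Lee: 15 ≥ 11; Sam: 12 ≥ 11). Sam gets 12.
Both Waltz is a pure NE (Lee: 10 ≥ 7; Sam: 15 ≥ 11). Sam gets 15.
Every other cell has a profitable deviation for at least one player. Highest of {12, 15} is 15.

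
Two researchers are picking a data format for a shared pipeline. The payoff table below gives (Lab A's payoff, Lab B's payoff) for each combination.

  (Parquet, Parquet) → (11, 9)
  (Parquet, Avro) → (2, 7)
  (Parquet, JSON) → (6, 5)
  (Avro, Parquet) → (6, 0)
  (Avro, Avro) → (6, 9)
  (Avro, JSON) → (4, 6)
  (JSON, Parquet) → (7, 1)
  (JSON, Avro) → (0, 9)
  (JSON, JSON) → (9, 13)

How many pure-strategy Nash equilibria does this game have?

Both Parquet: Lab A gets 11 (best alternative 7); Lab B gets 9 (best alternative 7). Neither deviates — NE.
Both Avro: Lab A gets 6 (best alternative 2); Lab B gets 9 (best alternative 6). Neither deviates — NE.
Both JSON: Lab A gets 9 (best alternative 6); Lab B gets 13 (best alternative 9). Neither deviates — NE.
(JSON, Avro) is not a NE: Lab A would switch to Avro (6 > 0).
No other cell survives both best-response checks, so there are 3 pure NE.

3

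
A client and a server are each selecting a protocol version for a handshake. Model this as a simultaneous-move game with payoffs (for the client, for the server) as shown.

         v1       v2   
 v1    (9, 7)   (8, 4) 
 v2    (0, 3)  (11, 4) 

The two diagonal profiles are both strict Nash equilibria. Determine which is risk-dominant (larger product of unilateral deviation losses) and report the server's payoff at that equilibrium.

7

At both v1: the client loses 9 − 0 = 9 by deviating; the server loses 7 − 4 = 3. Product = 9·3 = 27.
At both v2: the client loses 11 − 8 = 3 by deviating; the server loses 4 − 3 = 1. Product = 3·1 = 3.
27 > 3, so both v1 is risk-dominant. The server's payoff there is 7.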